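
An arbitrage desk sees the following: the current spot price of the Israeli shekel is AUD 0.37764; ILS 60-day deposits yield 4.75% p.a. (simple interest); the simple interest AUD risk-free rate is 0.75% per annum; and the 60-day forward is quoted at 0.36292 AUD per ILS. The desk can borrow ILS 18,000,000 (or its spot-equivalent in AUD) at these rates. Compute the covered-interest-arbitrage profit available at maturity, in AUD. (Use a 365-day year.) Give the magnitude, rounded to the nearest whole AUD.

AUD 222,333

T = 60/365 years.
Keep in ILS, deliver into the forward: 18,000,000·1.007808219·0.36292 = AUD 6,583,567.66.
Swap to AUD now, deposit: 18,000,000·0.37764·1.001232877 = AUD 6,805,900.51.
The quoted forward undervalues ILS, so borrow ILS, convert to AUD at spot, deposit the AUD at 0.75%, and buy ILS forward at 0.36292 to cover the loan.
Arbitrage profit = |6,583,567.66 − 6,805,900.51| = AUD 222,333.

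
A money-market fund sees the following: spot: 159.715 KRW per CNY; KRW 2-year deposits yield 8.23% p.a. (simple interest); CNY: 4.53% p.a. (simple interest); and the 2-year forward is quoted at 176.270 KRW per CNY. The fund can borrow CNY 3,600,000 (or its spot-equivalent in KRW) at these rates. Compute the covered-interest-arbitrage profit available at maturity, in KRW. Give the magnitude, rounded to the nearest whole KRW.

KRW 22,449,503

T = 2 years.
Route A — deposit CNY, sell forward: 3,600,000 × 1.090600 × 176.270 = KRW 692,064,223.20.
Route B — convert at spot, deposit KRW: 3,600,000 × 159.715 × 1.164600 = KRW 669,614,720.40.
The quoted forward overvalues CNY, so borrow KRW, buy CNY at spot, deposit the CNY at 4.53%, and sell the proceeds forward at 176.270.
Arbitrage profit = |692,064,223.20 − 669,614,720.40| = KRW 22,449,503.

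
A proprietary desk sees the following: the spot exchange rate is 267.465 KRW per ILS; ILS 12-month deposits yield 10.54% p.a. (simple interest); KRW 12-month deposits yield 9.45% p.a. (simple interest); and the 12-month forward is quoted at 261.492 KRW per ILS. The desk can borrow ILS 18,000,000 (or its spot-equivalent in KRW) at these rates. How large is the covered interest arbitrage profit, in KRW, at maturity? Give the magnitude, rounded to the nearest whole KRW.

KRW 66,369,343

T = 1 year.
Keep in ILS, deliver into the forward: 18,000,000·1.105400·261.492 = KRW 5,202,958,622.40.
Swap to KRW now, deposit: 18,000,000·267.465·1.094500 = KRW 5,269,327,965.00.
The quoted forward undervalues ILS, so borrow ILS, convert to KRW at spot, deposit the KRW at 9.45%, and buy ILS forward at 261.492 to cover the loan.
Arbitrage profit = |5,202,958,622.40 − 5,269,327,965.00| = KRW 66,369,343.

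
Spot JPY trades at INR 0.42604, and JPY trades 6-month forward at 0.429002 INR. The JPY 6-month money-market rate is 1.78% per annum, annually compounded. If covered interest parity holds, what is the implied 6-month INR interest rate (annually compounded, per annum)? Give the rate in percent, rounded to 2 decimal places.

T = 6/12 years.
By CIP, F/S equals the INR-to-JPY growth ratio: 0.429002/0.42604 = 1.0069524.
The JPY side grows by (1 + 0.0178)^(6/12) = 1.0088607.
That pins the INR growth at 1.0158747.
r = 1.0158747^(12/6) − 1 = 0.032001 → 3.20%.

3.20%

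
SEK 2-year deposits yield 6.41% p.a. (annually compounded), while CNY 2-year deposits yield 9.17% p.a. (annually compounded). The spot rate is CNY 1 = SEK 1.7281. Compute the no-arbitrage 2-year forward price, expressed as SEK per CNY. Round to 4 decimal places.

T = 2 years.
Growth of 1 SEK over T: (1 + 0.0641)^2 = 1.1323088.
CNY growth factor: (1 + 0.0917)^2 = 1.1918089.
So F = 1.7281 × 1.1323088 / 1.1918089 = 1.641826 (SEK/CNY).

1.6418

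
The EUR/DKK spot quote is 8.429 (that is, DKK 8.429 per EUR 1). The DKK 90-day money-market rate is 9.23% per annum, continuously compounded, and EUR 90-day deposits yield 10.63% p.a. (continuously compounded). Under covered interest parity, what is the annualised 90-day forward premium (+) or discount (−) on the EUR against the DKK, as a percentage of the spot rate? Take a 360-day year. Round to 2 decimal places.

T = 90/360 years.
CIP forward (DKK per EUR) = 8.429 × 1.0233433/1.0269313 = 8.399550.
(F − S)/S ÷ T = (8.399550 − 8.429)/8.429/(90/360) = -0.013976 → -1.40%.

-1.40%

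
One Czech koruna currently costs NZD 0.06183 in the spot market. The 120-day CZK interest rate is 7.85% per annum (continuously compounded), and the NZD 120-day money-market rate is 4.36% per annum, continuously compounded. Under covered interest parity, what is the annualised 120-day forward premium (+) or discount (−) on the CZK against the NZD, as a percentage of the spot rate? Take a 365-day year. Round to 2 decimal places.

-3.47%

T = 120/365 years.
CIP forward (NZD per CZK) = 0.06183 × 1.0144375/1.0261441 = 0.06112462.
Annualised premium = (F − S)/S × (1/T) = (0.06112462 − 0.06183)/0.06183 ÷ (120/365) = -3.47%.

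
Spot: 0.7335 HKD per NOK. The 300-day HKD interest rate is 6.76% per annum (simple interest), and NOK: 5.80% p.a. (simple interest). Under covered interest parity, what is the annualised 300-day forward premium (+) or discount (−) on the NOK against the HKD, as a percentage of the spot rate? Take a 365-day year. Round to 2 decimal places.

T = 300/365 years.
F = S · g_HKD/g_NOK = 0.7335 × 1.0555616/1.0476712 = 0.7390243.
Annualised premium = (F − S)/S × (1/T) = (0.7390243 − 0.7335)/0.7335 ÷ (300/365) = 0.92%.

+0.92%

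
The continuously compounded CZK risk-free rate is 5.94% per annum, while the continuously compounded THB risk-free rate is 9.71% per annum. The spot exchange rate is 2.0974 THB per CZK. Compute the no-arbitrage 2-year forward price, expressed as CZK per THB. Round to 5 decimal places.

T = 2 years.
THB accumulates by e^(0.0971×2) = 1.2143391.
CZK accumulates by e^(0.0594×2) = 1.1261447.
Forward (THB per CZK) = 2.0974 × 1.2143391 / 1.1261447 = 2.261659.
Quoted the other way: 1/2.261659 = 0.44215 CZK per THB.

0.44215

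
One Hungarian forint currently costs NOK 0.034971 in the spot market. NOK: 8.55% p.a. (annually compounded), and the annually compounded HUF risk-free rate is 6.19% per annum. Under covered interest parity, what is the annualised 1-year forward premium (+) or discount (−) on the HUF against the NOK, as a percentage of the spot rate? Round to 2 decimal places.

+2.22%

T = 1 year.
No-arbitrage forward: 0.034971 × 1.085500 / 1.061900 = 0.035748207 NOK/HUF.
Annualised premium = (F − S)/S × (1/T) = (0.035748207 − 0.034971)/0.034971 ÷ 1 = 2.22%.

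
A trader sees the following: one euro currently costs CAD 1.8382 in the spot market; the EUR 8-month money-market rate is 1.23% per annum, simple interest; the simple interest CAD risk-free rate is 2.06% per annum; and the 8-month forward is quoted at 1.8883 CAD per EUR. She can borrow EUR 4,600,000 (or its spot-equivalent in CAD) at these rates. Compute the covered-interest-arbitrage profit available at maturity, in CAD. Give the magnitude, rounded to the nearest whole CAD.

T = 8/12 years.
Keep in EUR, deliver into the forward: 4,600,000·1.008200·1.8883 = CAD 8,757,406.68.
Swap to CAD now, deposit: 4,600,000·1.8382·1.013733333 = CAD 8,571,845.22.
The quoted forward overvalues EUR, so borrow CAD, buy EUR at spot, deposit the EUR at 1.23%, and sell the proceeds forward at 1.8883.
The gap between the two covered legs is CAD 185,561.

CAD 185,561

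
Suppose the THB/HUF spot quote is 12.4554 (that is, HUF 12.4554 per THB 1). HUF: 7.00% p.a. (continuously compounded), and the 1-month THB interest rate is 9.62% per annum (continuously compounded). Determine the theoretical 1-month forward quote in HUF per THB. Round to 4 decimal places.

T = 1/12 years.
Growth of 1 HUF over T: e^(0.0700×1/12) = 1.00585038.
THB growth factor: e^(0.0962×1/12) = 1.00804889.
CIP: F = S · (grow HUF)/(grow THB) = 12.4554 × 1.00585038/1.00804889 = 12.428235 HUF per THB.

12.4282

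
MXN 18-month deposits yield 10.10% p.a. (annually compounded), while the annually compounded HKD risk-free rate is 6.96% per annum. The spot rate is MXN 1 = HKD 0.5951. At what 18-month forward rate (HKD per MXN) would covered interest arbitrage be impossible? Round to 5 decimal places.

T = 18/12 years.
HKD accumulates by (1 + 0.0696)^(18/12) = 1.106196.
MXN accumulates by (1 + 0.1010)^(18/12) = 1.1552633.
Forward (HKD per MXN) = 0.5951 × 1.106196 / 1.1552633 = 0.5698244.

0.56982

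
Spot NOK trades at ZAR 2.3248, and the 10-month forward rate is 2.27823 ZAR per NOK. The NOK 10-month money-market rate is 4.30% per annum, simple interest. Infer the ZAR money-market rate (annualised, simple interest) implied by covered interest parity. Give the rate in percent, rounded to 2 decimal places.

1.81%

T = 10/12 years.
CIP gives F = S · g_ZAR/g_NOK, so g_ZAR/g_NOK = 2.27823/2.3248 = 0.9799682.
NOK growth factor: 1 + 0.0430×10/12 = 1.0358333.
That pins the ZAR growth at 1.0150837.
r = (1.0150837 − 1)/(10/12) = 0.018100 → 1.81%.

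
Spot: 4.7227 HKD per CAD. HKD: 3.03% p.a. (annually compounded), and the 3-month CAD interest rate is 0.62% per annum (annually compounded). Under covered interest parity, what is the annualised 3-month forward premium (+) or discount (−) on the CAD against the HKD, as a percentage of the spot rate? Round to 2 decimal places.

+2.37%

T = 3/12 years.
CIP forward (HKD per CAD) = 4.7227 × 1.0074904/1.0015464 = 4.7507284.
(F − S)/S ÷ T = (4.7507284 − 4.7227)/4.7227/(3/12) = 0.023739 → 2.37%.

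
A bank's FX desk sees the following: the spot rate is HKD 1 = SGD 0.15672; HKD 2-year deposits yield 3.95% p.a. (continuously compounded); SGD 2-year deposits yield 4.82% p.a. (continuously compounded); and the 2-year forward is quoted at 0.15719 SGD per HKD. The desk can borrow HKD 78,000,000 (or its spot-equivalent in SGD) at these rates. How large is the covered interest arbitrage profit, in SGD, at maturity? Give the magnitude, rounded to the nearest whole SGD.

T = 2 years.
Invest the HKD and cover forward: 78,000,000 × 1.0822043221 × 0.15719 = SGD 13,268,712.40.
Convert at spot and invest in SGD: 78,000,000 × 0.15672 × 1.1011994557 = SGD 13,461,238.34.
The quoted forward undervalues HKD, so borrow HKD, convert to SGD at spot, deposit the SGD at 4.82%, and buy HKD forward at 0.15719 to cover the loan.
The gap between the two covered legs is SGD 192,526.

SGD 192,526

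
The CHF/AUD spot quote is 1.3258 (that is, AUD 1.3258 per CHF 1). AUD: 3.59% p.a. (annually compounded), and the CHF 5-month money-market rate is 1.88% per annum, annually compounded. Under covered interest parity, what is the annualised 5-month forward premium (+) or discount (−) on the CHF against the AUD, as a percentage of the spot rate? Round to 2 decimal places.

T = 5/12 years.
F = S · g_AUD/g_CHF = 1.3258 × 1.0148046/1.0077908 = 1.3350270.
(F − S)/S ÷ T = (1.3350270 − 1.3258)/1.3258/(5/12) = 0.016703 → 1.67%.

+1.67%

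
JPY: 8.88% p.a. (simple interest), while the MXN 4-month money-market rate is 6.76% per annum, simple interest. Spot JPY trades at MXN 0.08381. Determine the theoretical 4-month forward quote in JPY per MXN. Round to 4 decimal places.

T = 4/12 years.
MXN accumulates by 1 + 0.0676×4/12 = 1.02253333.
JPY growth factor: 1 + 0.0888×4/12 = 1.029600.
CIP: F = S · (grow MXN)/(grow JPY) = 0.08381 × 1.02253333/1.029600 = 0.083234769 MXN per JPY.
Invert for JPY per MXN: 1 / 0.083234769 = 12.0142.

12.0142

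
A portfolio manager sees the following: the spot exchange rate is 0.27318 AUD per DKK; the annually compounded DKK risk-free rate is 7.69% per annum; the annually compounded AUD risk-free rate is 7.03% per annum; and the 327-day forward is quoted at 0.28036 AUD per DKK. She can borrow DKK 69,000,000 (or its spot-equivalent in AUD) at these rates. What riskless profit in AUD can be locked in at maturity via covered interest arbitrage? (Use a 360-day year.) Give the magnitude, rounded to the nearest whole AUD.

AUD 642,176

T = 327/360 years.
Keep in DKK, deliver into the forward: 69,000,000·1.069611263·0.28036 = AUD 20,691,458.74.
Swap to AUD now, deposit: 69,000,000·0.27318·1.0636551624 = AUD 20,049,282.89.
The quoted forward overvalues DKK, so borrow AUD, buy DKK at spot, deposit the DKK at 7.69%, and sell the proceeds forward at 0.28036.
Arbitrage profit = |20,691,458.74 − 20,049,282.89| = AUD 642,176.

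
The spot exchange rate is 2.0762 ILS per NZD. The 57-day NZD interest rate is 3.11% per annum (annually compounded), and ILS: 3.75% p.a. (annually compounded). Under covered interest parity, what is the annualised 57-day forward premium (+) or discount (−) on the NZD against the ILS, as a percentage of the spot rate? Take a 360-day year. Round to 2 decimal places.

T = 57/360 years.
CIP forward (ILS per NZD) = 2.0762 × 1.0058459/1.0048609 = 2.0782352.
Annualised premium = (F − S)/S × (1/T) = (2.0782352 − 2.0762)/2.0762 ÷ (57/360) = 0.62%.

+0.62%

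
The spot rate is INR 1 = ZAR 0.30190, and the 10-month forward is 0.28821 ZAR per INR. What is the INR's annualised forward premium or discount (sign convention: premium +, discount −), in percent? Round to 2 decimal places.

-5.44%

T = 10/12 years.
INR trades forward at -4.53461% vs spot over the period.
×(1/T) gives -5.44% p.a.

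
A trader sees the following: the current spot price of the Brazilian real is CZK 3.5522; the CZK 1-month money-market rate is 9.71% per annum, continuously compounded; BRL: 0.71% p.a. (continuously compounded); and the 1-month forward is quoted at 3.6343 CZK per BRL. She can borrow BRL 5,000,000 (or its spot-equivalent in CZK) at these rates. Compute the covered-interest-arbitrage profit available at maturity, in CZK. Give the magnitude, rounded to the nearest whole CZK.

T = 1/12 years.
Route A — deposit BRL, sell forward: 5,000,000 × 1.0005918417 × 3.6343 = CZK 18,182,254.65.
Route B — convert at spot, deposit CZK: 5,000,000 × 3.5522 × 1.0081244927 = CZK 17,905,299.11.
The quoted forward overvalues BRL, so borrow CZK, buy BRL at spot, deposit the BRL at 0.71%, and sell the proceeds forward at 3.6343.
Arbitrage profit = |18,182,254.65 − 17,905,299.11| = CZK 276,956.

CZK 276,956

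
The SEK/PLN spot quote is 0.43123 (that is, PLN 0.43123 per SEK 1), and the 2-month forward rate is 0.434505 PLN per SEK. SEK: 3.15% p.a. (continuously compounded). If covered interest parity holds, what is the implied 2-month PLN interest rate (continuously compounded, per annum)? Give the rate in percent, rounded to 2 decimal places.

7.69%

T = 2/12 years.
CIP gives F = S · g_PLN/g_SEK, so g_PLN/g_SEK = 0.434505/0.43123 = 1.0075946.
The SEK side grows by e^(0.0315×2/12) = 1.0052638.
Hence g_PLN = 1.0128984.
Take logs: ln 1.0128984 / (2/12) = 0.076896, so 7.69%.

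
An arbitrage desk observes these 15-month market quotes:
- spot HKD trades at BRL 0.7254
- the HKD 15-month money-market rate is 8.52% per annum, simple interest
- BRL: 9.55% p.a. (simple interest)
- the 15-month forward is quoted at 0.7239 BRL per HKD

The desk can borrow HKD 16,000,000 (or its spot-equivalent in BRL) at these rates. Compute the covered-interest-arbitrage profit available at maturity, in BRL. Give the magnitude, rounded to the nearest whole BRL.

BRL 175,988

T = 15/12 years.
Keep in HKD, deliver into the forward: 16,000,000·1.106500·0.7239 = BRL 12,815,925.60.
Swap to BRL now, deposit: 16,000,000·0.7254·1.119375 = BRL 12,991,914.00.
The quoted forward undervalues HKD, so borrow HKD, convert to BRL at spot, deposit the BRL at 9.55%, and buy HKD forward at 0.7239 to cover the loan.
Arbitrage profit = |12,815,925.60 − 12,991,914.00| = BRL 175,988.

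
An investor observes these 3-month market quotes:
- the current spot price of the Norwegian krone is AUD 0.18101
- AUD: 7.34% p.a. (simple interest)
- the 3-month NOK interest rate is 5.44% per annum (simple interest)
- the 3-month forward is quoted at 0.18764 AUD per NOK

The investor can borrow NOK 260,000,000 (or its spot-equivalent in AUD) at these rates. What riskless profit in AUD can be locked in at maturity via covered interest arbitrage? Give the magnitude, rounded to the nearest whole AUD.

AUD 1,523,696

T = 3/12 years.
Invest the NOK and cover forward: 260,000,000 × 1.013600 × 0.18764 = AUD 49,449,895.04.
Convert at spot and invest in AUD: 260,000,000 × 0.18101 × 1.018350 = AUD 47,926,198.71.
The quoted forward overvalues NOK, so borrow AUD, buy NOK at spot, deposit the NOK at 5.44%, and sell the proceeds forward at 0.18764.
Arbitrage profit = |49,449,895.04 − 47,926,198.71| = AUD 1,523,696.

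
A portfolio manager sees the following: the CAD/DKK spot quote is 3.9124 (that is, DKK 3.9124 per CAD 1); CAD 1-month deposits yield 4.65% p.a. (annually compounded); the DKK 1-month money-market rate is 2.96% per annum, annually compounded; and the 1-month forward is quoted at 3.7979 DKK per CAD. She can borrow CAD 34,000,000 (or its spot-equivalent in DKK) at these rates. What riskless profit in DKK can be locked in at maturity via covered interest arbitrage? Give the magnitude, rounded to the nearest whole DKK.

DKK 3,726,735

T = 1/12 years.
Route A — deposit CAD, sell forward: 34,000,000 × 1.00379478728 × 3.7979 = DKK 129,618,615.57.
Route B — convert at spot, deposit DKK: 34,000,000 × 3.9124 × 1.00243382172 = DKK 133,345,350.86.
The quoted forward undervalues CAD, so borrow CAD, convert to DKK at spot, deposit the DKK at 2.96%, and buy CAD forward at 3.7979 to cover the loan.
The gap between the two covered legs is DKK 3,726,735.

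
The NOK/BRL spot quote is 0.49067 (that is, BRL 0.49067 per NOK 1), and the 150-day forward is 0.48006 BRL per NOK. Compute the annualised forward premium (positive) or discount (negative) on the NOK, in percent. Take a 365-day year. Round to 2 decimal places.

-5.26%

T = 150/365 years.
(F − S)/S = (0.48006 − 0.49067)/0.49067 = -0.0216235.
Annualise by dividing by T: -0.0216235 / (150/365) = -0.052617 → -5.26%.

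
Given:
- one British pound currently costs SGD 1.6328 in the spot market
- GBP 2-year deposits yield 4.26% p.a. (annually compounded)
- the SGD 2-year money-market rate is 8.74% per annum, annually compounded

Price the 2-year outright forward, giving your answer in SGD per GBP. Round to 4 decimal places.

T = 2 years.
Growth of 1 SGD over T: (1 + 0.0874)^2 = 1.1824388.
GBP growth factor: (1 + 0.0426)^2 = 1.0870148.
Forward (SGD per GBP) = 1.6328 × 1.1824388 / 1.0870148 = 1.776136.

1.7761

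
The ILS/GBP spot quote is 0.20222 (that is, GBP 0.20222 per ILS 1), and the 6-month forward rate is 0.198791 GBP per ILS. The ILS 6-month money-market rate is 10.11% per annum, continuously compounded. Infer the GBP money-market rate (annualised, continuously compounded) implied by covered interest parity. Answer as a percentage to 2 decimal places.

T = 6/12 years.
F/S = 0.198791/0.20222 = 0.9830432 = (growth of GBP) / (growth of ILS).
The ILS side grows by e^(0.1011×6/12) = 1.0518495.
So the GBP growth factor = 1.0340135.
r = ln(1.0340135)/(6/12) = 0.066896 → 6.69%.

6.69%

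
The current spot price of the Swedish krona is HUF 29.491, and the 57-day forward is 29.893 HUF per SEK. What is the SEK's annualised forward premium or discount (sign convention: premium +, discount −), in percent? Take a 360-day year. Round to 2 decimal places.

T = 57/360 years.
SEK trades forward at +1.36313% vs spot over the period.
×(1/T) gives 8.61% p.a.

+8.61%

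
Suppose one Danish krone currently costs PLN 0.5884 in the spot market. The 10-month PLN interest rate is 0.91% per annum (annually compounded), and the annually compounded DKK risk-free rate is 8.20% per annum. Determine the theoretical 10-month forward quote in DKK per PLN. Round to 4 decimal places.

1.8012

T = 10/12 years.
PLN growth factor: (1 + 0.0091)^(10/12) = 1.0075776.
DKK growth factor: (1 + 0.0820)^(10/12) = 1.0678807.
CIP: F = S · (grow PLN)/(grow DKK) = 0.5884 × 1.0075776/1.0678807 = 0.5551731 PLN per DKK.
Quoted the other way: 1/0.5551731 = 1.8012 DKK per PLN.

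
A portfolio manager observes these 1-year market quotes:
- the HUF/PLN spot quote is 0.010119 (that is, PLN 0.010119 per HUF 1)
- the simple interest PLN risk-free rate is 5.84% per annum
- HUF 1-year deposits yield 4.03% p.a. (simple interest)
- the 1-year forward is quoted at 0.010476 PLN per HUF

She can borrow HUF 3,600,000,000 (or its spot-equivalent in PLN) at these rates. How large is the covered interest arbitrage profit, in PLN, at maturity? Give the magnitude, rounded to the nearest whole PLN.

T = 1 year.
Invest the HUF and cover forward: 3,600,000,000 × 1.040300 × 0.010476 = PLN 39,233,458.08.
Convert at spot and invest in PLN: 3,600,000,000 × 0.010119 × 1.058400 = PLN 38,555,818.56.
The quoted forward overvalues HUF, so borrow PLN, buy HUF at spot, deposit the HUF at 4.03%, and sell the proceeds forward at 0.010476.
The gap between the two covered legs is PLN 677,640.

PLN 677,640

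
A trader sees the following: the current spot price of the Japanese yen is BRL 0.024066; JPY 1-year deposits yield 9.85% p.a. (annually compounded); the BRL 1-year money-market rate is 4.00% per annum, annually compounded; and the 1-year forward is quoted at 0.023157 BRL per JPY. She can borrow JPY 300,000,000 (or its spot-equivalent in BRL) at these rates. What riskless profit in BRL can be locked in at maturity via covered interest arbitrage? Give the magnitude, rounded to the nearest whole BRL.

T = 1 year.
Keep in JPY, deliver into the forward: 300,000,000·1.098500·0.023157 = BRL 7,631,389.35.
Swap to BRL now, deposit: 300,000,000·0.024066·1.040000 = BRL 7,508,592.00.
The quoted forward overvalues JPY, so borrow BRL, buy JPY at spot, deposit the JPY at 9.85%, and sell the proceeds forward at 0.023157.
The gap between the two covered legs is BRL 122,797.

BRL 122,797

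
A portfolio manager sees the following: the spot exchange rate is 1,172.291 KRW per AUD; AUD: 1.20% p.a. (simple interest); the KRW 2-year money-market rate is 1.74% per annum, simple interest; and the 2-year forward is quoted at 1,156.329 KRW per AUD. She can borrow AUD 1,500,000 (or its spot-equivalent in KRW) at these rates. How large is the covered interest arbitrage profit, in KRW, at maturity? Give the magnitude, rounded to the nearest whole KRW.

KRW 43,508,746

T = 2 years.
Route A — deposit AUD, sell forward: 1,500,000 × 1.024000 × 1156.329 = KRW 1,776,121,344.00.
Route B — convert at spot, deposit KRW: 1,500,000 × 1172.291 × 1.034800 = KRW 1,819,630,090.20.
The quoted forward undervalues AUD, so borrow AUD, convert to KRW at spot, deposit the KRW at 1.74%, and buy AUD forward at 1,156.329 to cover the loan.
Profit = 1,819,630,090.20 − 1,776,121,344.00 = KRW 43,508,746.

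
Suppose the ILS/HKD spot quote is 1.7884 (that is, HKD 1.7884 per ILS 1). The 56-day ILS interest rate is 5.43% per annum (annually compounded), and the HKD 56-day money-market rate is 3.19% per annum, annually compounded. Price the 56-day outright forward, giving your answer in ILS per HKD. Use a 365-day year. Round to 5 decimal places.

T = 56/365 years.
HKD growth factor: (1 + 0.0319)^(56/365) = 1.0048294.
Growth of 1 ILS over T: (1 + 0.0543)^(56/365) = 1.0081456.
Forward (HKD per ILS) = 1.7884 × 1.0048294 / 1.0081456 = 1.782517.
Quoted the other way: 1/1.782517 = 0.56100 ILS per HKD.

0.56100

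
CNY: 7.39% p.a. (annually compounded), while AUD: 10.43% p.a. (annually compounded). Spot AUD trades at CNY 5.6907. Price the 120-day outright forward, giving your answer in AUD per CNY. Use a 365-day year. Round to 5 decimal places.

0.17735

T = 120/365 years.
CNY accumulates by (1 + 0.0739)^(120/365) = 1.0237169.
AUD growth factor: (1 + 0.1043)^(120/365) = 1.0331553.
CIP: F = S · (grow CNY)/(grow AUD) = 5.6907 × 1.0237169/1.0331553 = 5.638713 CNY per AUD.
Quoted the other way: 1/5.638713 = 0.17735 AUD per CNY.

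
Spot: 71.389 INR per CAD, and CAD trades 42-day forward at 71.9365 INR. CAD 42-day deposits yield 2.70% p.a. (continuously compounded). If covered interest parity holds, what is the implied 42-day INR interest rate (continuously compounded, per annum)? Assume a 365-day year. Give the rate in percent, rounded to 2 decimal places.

T = 42/365 years.
CIP gives F = S · g_INR/g_CAD, so g_INR/g_CAD = 71.9365/71.389 = 1.0076692.
The CAD side grows by e^(0.0270×42/365) = 1.0031117.
That pins the INR growth at 1.0108048.
r = ln(1.0108048)/(42/365) = 0.093395 → 9.34%.

9.34%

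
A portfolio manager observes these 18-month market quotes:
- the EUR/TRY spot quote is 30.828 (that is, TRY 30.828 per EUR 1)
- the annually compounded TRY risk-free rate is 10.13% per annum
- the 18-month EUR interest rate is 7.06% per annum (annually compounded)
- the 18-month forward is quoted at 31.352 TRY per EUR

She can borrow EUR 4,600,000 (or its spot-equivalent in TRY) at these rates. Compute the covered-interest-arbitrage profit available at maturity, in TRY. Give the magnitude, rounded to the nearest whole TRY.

T = 18/12 years.
Invest the EUR and cover forward: 4,600,000 × 1.10774770404 × 31.352 = TRY 159,758,487.68.
Convert at spot and invest in TRY: 4,600,000 × 30.828 × 1.15573551438 = TRY 163,893,466.41.
The quoted forward undervalues EUR, so borrow EUR, convert to TRY at spot, deposit the TRY at 10.13%, and buy EUR forward at 31.352 to cover the loan.
The gap between the two covered legs is TRY 4,134,979.

TRY 4,134,979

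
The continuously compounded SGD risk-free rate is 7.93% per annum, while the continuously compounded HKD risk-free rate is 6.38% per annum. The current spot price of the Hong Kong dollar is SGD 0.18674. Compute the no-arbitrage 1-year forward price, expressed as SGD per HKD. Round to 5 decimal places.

T = 1 year.
SGD accumulates by e^(0.0793×1) = 1.082529.
HKD growth factor: e^(0.0638×1) = 1.0658792.
CIP: F = S · (grow SGD)/(grow HKD) = 0.18674 × 1.082529/1.0658792 = 0.1896570 SGD per HKD.

0.18966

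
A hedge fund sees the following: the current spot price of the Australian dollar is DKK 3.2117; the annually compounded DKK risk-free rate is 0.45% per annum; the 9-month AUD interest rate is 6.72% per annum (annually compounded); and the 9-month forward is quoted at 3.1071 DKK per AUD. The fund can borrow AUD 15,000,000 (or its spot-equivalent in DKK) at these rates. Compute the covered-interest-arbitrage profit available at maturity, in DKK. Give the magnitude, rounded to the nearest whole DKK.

T = 9/12 years.
Keep in AUD, deliver into the forward: 15,000,000·1.0499880647·3.1071 = DKK 48,936,268.74.
Swap to DKK now, deposit: 15,000,000·3.2117·1.0033731051 = DKK 48,338,001.02.
The quoted forward overvalues AUD, so borrow DKK, buy AUD at spot, deposit the AUD at 6.72%, and sell the proceeds forward at 3.1071.
Profit = 48,936,268.74 − 48,338,001.02 = DKK 598,268.

DKK 598,268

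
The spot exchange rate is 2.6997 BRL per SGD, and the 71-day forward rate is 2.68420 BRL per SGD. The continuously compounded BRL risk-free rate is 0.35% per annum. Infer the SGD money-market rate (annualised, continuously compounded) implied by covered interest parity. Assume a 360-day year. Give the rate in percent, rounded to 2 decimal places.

3.27%

T = 71/360 years.
CIP gives F = S · g_BRL/g_SGD, so g_BRL/g_SGD = 2.6842/2.6997 = 0.9942586.
BRL growth factor: e^(0.0035×71/360) = 1.0006905.
So the SGD growth factor = 1.006469.
r = ln(1.006469)/(71/360) = 0.032695 → 3.27%.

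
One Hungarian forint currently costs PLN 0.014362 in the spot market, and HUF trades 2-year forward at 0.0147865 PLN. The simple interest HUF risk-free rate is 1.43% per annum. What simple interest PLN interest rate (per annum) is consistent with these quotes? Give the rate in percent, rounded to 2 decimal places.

T = 2 years.
F/S = 0.0147865/0.014362 = 1.0295572 = (growth of PLN) / (growth of HUF).
HUF growth factor: 1 + 0.0143×2 = 1.028600.
Hence g_PLN = 1.0590025.
r = (1.0590025 − 1)/2 = 0.029501 → 2.95%.

2.95%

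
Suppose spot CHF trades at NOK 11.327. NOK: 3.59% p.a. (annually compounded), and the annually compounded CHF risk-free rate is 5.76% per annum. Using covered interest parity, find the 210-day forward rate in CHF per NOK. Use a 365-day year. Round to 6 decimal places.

0.089344

T = 210/365 years.
Growth of 1 NOK over T: (1 + 0.0359)^(210/365) = 1.020500.
CHF accumulates by (1 + 0.0576)^(210/365) = 1.0327451.
CIP: F = S · (grow NOK)/(grow CHF) = 11.327 × 1.020500/1.0327451 = 11.19270 NOK per CHF.
Invert for CHF per NOK: 1 / 11.19270 = 0.089344.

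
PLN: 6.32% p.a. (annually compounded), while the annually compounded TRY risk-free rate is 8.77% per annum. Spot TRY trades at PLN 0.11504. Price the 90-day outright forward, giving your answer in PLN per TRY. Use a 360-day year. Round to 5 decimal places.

0.11439

T = 90/360 years.
PLN accumulates by (1 + 0.0632)^(90/360) = 1.0154388.
TRY accumulates by (1 + 0.0877)^(90/360) = 1.0212387.
CIP: F = S · (grow PLN)/(grow TRY) = 0.11504 × 1.0154388/1.0212387 = 0.1143867 PLN per TRY.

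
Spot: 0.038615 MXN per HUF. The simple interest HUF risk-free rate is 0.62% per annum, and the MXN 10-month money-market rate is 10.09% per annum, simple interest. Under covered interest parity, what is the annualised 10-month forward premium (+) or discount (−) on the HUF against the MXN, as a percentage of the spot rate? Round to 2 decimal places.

T = 10/12 years.
No-arbitrage forward: 0.038615 × 1.0840833 / 1.0051667 = 0.041646701 MXN/HUF.
Annualised premium = (F − S)/S × (1/T) = (0.041646701 − 0.038615)/0.038615 ÷ (10/12) = 9.42%.

+9.42%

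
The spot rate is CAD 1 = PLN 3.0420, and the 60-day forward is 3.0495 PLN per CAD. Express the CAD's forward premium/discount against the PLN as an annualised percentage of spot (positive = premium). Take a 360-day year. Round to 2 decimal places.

+1.48%

T = 60/360 years.
Period premium: (3.0495 − 3.042)/3.042 = 0.0024655.
Per annum: 0.0024655 / (60/360) = 0.014793 = 1.48%.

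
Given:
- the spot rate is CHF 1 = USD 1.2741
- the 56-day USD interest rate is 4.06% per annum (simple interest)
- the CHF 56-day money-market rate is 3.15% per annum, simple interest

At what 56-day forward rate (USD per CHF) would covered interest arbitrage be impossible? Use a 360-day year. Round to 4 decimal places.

T = 56/360 years.
USD growth factor: 1 + 0.0406×56/360 = 1.0063156.
CHF accumulates by 1 + 0.0315×56/360 = 1.004900.
Forward (USD per CHF) = 1.2741 × 1.0063156 / 1.004900 = 1.275895.

1.2759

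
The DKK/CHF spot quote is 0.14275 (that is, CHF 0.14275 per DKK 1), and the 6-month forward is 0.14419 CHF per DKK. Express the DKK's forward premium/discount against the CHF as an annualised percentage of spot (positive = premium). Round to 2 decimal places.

+2.02%

T = 6/12 years.
Period premium: (0.14419 − 0.14275)/0.14275 = 0.0100876.
×(1/T) gives 2.02% p.a.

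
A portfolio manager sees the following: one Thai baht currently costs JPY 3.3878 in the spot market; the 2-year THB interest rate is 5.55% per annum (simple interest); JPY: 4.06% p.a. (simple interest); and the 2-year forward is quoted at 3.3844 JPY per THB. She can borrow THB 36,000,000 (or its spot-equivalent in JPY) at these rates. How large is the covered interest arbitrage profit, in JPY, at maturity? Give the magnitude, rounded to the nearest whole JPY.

JPY 3,498,445

T = 2 years.
Keep in THB, deliver into the forward: 36,000,000·1.111000·3.3844 = JPY 135,362,462.40.
Swap to JPY now, deposit: 36,000,000·3.3878·1.081200 = JPY 131,864,016.96.
The quoted forward overvalues THB, so borrow JPY, buy THB at spot, deposit the THB at 5.55%, and sell the proceeds forward at 3.3844.
Arbitrage profit = |135,362,462.40 − 131,864,016.96| = JPY 3,498,445.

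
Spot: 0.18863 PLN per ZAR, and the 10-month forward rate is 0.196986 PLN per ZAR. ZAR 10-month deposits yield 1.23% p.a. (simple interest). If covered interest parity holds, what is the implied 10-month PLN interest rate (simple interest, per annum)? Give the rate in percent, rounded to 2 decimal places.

6.60%

T = 10/12 years.
F/S = 0.196986/0.18863 = 1.0442984 = (growth of PLN) / (growth of ZAR).
ZAR growth factor: 1 + 0.0123×10/12 = 1.010250.
So the PLN growth factor = 1.0550025.
r = (1.0550025 − 1)/(10/12) = 0.066003 → 6.60%.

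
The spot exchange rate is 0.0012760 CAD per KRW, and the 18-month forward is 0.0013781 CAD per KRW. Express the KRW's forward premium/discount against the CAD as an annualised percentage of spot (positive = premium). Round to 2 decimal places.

+5.33%

T = 18/12 years.
(F − S)/S = (0.0013781 − 0.001276)/0.001276 = 0.0800157.
Per annum: 0.0800157 / (18/12) = 0.053344 = 5.33%.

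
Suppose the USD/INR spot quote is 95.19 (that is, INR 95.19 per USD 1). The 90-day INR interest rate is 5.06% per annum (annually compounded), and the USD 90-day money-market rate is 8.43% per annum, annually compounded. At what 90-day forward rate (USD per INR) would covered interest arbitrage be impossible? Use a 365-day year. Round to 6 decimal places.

T = 90/365 years.
INR growth factor: (1 + 0.0506)^(90/365) = 1.0122457.
USD growth factor: (1 + 0.0843)^(90/365) = 1.0201569.
Forward (INR per USD) = 95.19 × 1.0122457 / 1.0201569 = 94.45181.
Quoted the other way: 1/94.45181 = 0.010587 USD per INR.

0.010587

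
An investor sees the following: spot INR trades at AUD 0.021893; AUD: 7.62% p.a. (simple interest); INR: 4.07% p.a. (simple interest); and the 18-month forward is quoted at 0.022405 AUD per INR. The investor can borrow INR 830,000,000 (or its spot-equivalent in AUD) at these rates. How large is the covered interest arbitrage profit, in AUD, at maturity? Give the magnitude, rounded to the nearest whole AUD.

AUD 516,712

T = 18/12 years.
Keep in INR, deliver into the forward: 830,000,000·1.061050·0.022405 = AUD 19,731,444.96.
Swap to AUD now, deposit: 830,000,000·0.021893·1.114300 = AUD 20,248,157.02.
The quoted forward undervalues INR, so borrow INR, convert to AUD at spot, deposit the AUD at 7.62%, and buy INR forward at 0.022405 to cover the loan.
The gap between the two covered legs is AUD 516,712.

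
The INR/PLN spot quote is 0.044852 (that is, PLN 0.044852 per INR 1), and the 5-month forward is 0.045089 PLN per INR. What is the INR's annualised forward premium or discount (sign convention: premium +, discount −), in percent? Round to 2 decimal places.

T = 5/12 years.
INR trades forward at +0.52840% vs spot over the period.
×(1/T) gives 1.27% p.a.

+1.27%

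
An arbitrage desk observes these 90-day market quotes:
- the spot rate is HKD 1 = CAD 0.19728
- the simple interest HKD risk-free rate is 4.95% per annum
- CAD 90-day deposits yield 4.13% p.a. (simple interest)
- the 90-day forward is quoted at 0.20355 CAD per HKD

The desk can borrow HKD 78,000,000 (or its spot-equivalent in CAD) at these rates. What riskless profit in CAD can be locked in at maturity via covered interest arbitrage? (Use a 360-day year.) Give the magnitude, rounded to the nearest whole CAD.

CAD 526,657

T = 90/360 years.
Invest the HKD and cover forward: 78,000,000 × 1.012375 × 0.20355 = CAD 16,073,376.64.
Convert at spot and invest in CAD: 78,000,000 × 0.19728 × 1.010325 = CAD 15,546,719.45.
The quoted forward overvalues HKD, so borrow CAD, buy HKD at spot, deposit the HKD at 4.95%, and sell the proceeds forward at 0.20355.
Profit = 16,073,376.64 − 15,546,719.45 = CAD 526,657.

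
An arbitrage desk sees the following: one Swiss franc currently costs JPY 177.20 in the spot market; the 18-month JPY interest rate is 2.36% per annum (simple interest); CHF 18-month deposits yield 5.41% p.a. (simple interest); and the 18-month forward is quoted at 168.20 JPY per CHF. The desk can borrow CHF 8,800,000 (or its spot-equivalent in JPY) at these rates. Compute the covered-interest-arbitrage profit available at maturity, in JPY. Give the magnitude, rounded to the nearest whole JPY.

T = 18/12 years.
Keep in CHF, deliver into the forward: 8,800,000·1.081150·168.20 = JPY 1,600,274,984.00.
Swap to JPY now, deposit: 8,800,000·177.20·1.035400 = JPY 1,614,561,344.00.
The quoted forward undervalues CHF, so borrow CHF, convert to JPY at spot, deposit the JPY at 2.36%, and buy CHF forward at 168.20 to cover the loan.
The gap between the two covered legs is JPY 14,286,360.

JPY 14,286,360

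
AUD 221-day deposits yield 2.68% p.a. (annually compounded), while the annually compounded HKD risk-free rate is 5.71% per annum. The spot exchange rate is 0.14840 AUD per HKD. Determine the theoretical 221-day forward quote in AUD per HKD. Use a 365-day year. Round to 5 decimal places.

T = 221/365 years.
Growth of 1 AUD over T: (1 + 0.0268)^(221/365) = 1.0161421.
HKD growth factor: (1 + 0.0571)^(221/365) = 1.0341935.
Forward (AUD per HKD) = 0.1484 × 1.0161421 / 1.0341935 = 0.1458097.

0.14581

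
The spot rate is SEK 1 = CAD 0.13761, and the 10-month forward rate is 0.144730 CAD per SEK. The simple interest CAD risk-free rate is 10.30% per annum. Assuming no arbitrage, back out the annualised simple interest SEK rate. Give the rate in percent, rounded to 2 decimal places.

3.89%

T = 10/12 years.
By CIP, F/S equals the CAD-to-SEK growth ratio: 0.14473/0.13761 = 1.0517404.
The CAD side grows by 1 + 0.1030×10/12 = 1.0858333.
That pins the SEK growth at 1.0324157.
(1.0324157 − 1)/T = 0.038899, i.e. 3.89%.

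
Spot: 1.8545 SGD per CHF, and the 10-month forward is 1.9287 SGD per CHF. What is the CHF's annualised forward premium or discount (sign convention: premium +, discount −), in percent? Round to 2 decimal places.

+4.80%

T = 10/12 years.
Period premium: (1.9287 − 1.8545)/1.8545 = 0.0400108.
×(1/T) gives 4.80% p.a.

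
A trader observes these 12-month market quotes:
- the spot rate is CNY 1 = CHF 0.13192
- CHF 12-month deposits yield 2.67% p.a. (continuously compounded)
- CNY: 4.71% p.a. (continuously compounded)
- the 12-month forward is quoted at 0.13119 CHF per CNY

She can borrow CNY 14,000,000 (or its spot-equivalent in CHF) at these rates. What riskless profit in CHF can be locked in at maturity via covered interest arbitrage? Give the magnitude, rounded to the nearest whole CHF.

T = 1 year.
Keep in CNY, deliver into the forward: 14,000,000·1.048226827·0.13119 = CHF 1,925,236.28.
Swap to CHF now, deposit: 14,000,000·0.13192·1.027059639 = CHF 1,896,855.91.
The quoted forward overvalues CNY, so borrow CHF, buy CNY at spot, deposit the CNY at 4.71%, and sell the proceeds forward at 0.13119.
The gap between the two covered legs is CHF 28,380.

CHF 28,380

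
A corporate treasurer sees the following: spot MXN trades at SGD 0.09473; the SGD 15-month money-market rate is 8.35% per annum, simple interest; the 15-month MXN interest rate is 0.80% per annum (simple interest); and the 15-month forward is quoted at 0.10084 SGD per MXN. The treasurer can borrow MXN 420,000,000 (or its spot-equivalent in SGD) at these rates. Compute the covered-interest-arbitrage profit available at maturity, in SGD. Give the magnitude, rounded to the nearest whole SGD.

T = 15/12 years.
Route A — deposit MXN, sell forward: 420,000,000 × 1.010000 × 0.10084 = SGD 42,776,328.00.
Route B — convert at spot, deposit SGD: 420,000,000 × 0.09473 × 1.104375 = SGD 43,939,326.38.
The quoted forward undervalues MXN, so borrow MXN, convert to SGD at spot, deposit the SGD at 8.35%, and buy MXN forward at 0.10084 to cover the loan.
The gap between the two covered legs is SGD 1,162,998.

SGD 1,162,998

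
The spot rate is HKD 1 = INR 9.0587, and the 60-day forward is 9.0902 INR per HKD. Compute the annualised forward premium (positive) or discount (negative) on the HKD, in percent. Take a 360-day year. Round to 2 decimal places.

+2.09%

T = 60/360 years.
(F − S)/S = (9.0902 − 9.0587)/9.0587 = 0.0034773.
×(1/T) gives 2.09% p.a.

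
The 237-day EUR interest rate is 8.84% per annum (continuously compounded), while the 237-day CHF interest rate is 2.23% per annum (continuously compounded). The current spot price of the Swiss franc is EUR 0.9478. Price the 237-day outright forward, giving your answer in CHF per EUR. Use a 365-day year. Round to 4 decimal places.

T = 237/365 years.
Growth of 1 EUR over T: e^(0.0884×237/365) = 1.0590788.
Growth of 1 CHF over T: e^(0.0223×237/365) = 1.0145851.
Forward (EUR per CHF) = 0.9478 × 1.0590788 / 1.0145851 = 0.9893649.
Invert for CHF per EUR: 1 / 0.9893649 = 1.0107.

1.0107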